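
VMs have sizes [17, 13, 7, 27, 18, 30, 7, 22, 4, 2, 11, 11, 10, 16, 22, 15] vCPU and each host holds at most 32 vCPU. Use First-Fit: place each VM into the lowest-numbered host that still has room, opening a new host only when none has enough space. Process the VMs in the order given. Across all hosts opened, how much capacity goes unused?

host 1: place 17 vCPU, 15 vCPU left
host 1: place 13 vCPU, 2 vCPU left
host 2: place 7 vCPU, 25 vCPU left
host 3: place 27 vCPU, 5 vCPU left
host 2: place 18 vCPU, 7 vCPU left
host 4: place 30 vCPU, 2 vCPU left
host 2: place 7 vCPU, 0 vCPU left
host 5: place 22 vCPU, 10 vCPU left
host 3: place 4 vCPU, 1 vCPU left
host 1: place 2 vCPU, 0 vCPU left
host 6: place 11 vCPU, 21 vCPU left
host 6: place 11 vCPU, 10 vCPU left
host 5: place 10 vCPU, 0 vCPU left
host 7: place 16 vCPU, 16 vCPU left
host 8: place 22 vCPU, 10 vCPU left
host 7: place 15 vCPU, 1 vCPU left
8 hosts × 32 vCPU = 256 vCPU; used 232 vCPU; unused 24 vCPU.

24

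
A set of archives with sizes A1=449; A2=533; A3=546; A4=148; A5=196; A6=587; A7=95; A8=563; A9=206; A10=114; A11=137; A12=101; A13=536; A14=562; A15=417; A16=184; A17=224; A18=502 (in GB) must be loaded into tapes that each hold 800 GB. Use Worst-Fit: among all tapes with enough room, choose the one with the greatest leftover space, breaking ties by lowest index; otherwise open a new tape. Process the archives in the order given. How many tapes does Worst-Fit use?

9

A1 (449 GB) → tape 1 (remaining 351 GB)
A2 (533 GB) → tape 2 (remaining 267 GB)
A3 (546 GB) → tape 3 (remaining 254 GB)
A4 (148 GB) → tape 1 (remaining 203 GB)
A5 (196 GB) → tape 2 (remaining 71 GB)
A6 (587 GB) → tape 4 (remaining 213 GB)
A7 (95 GB) → tape 3 (remaining 159 GB)
A8 (563 GB) → tape 5 (remaining 237 GB)
A9 (206 GB) → tape 5 (remaining 31 GB)
A10 (114 GB) → tape 4 (remaining 99 GB)
A11 (137 GB) → tape 1 (remaining 66 GB)
A12 (101 GB) → tape 3 (remaining 58 GB)
A13 (536 GB) → tape 6 (remaining 264 GB)
A14 (562 GB) → tape 7 (remaining 238 GB)
A15 (417 GB) → tape 8 (remaining 383 GB)
A16 (184 GB) → tape 8 (remaining 199 GB)
A17 (224 GB) → tape 6 (remaining 40 GB)
A18 (502 GB) → tape 9 (remaining 298 GB)
Final tapes: [449,148,137] [533,196] [546,95,101] [587,114] [563,206] [536,224] [562] [417,184] [502].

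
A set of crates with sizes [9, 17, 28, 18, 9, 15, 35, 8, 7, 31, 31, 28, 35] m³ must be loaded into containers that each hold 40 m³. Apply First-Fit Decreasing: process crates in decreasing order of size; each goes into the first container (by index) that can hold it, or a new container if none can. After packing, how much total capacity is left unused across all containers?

Sorted descending: 35, 35, 31, 31, 28, 28, 18, 17, 15, 9, 9, 8, 7.
container 1: place 35 m³, 5 m³ left
container 2: place 35 m³, 5 m³ left
container 3: place 31 m³, 9 m³ left
container 4: place 31 m³, 9 m³ left
container 5: place 28 m³, 12 m³ left
container 6: place 28 m³, 12 m³ left
container 7: place 18 m³, 22 m³ left
container 7: place 17 m³, 5 m³ left
container 8: place 15 m³, 25 m³ left
container 3: place 9 m³, 0 m³ left
container 4: place 9 m³, 0 m³ left
container 5: place 8 m³, 4 m³ left
container 6: place 7 m³, 5 m³ left
8 containers × 40 m³ = 320 m³; used 271 m³; unused 49 m³.

49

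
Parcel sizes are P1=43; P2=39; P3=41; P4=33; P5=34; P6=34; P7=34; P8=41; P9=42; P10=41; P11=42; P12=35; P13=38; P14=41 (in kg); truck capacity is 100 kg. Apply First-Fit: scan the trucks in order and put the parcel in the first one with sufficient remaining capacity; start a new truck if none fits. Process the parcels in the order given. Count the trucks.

truck 1: place P1 (43 kg), 57 kg left
truck 1: place P2 (39 kg), 18 kg left
truck 2: place P3 (41 kg), 59 kg left
truck 2: place P4 (33 kg), 26 kg left
truck 3: place P5 (34 kg), 66 kg left
truck 3: place P6 (34 kg), 32 kg left
truck 4: place P7 (34 kg), 66 kg left
truck 4: place P8 (41 kg), 25 kg left
truck 5: place P9 (42 kg), 58 kg left
truck 5: place P10 (41 kg), 17 kg left
truck 6: place P11 (42 kg), 58 kg left
truck 6: place P12 (35 kg), 23 kg left
truck 7: place P13 (38 kg), 62 kg left
truck 7: place P14 (41 kg), 21 kg left
Final trucks: [43,39] [41,33] [34,34] [34,41] [42,41] [42,35] [38,41].

7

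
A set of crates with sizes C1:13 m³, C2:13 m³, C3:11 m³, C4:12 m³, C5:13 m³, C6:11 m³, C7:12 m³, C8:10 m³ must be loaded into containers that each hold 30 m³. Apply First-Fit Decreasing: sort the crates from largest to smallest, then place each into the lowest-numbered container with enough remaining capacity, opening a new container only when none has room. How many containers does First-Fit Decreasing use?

4 containers

Sorted descending: 13, 13, 13, 12, 12, 11, 11, 10.
13 m³ → container 1 (remaining 17 m³)
13 m³ → container 1 (remaining 4 m³)
13 m³ → container 2 (remaining 17 m³)
12 m³ → container 2 (remaining 5 m³)
12 m³ → container 3 (remaining 18 m³)
11 m³ → container 3 (remaining 7 m³)
11 m³ → container 4 (remaining 19 m³)
10 m³ → container 4 (remaining 9 m³)
Final containers: [13,13] [13,12] [12,11] [11,10].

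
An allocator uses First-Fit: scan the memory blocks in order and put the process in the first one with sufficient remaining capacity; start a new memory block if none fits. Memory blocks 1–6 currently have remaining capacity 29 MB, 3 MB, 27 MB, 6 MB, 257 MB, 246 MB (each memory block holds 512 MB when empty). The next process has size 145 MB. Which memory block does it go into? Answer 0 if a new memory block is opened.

5

Memory blocks with room: memory block 5 (257 MB), memory block 6 (246 MB).
The first with room is memory block 5.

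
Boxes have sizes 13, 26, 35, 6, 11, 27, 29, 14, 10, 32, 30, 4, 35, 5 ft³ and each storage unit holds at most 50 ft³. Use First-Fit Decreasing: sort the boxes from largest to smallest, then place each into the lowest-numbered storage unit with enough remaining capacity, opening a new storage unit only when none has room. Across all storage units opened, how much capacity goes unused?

Sorted descending: 35, 35, 32, 30, 29, 27, 26, 14, 13, 11, 10, 6, 5, 4.
35 ft³ → storage unit 1 (remaining 15 ft³)
35 ft³ → storage unit 2 (remaining 15 ft³)
32 ft³ → storage unit 3 (remaining 18 ft³)
30 ft³ → storage unit 4 (remaining 20 ft³)
29 ft³ → storage unit 5 (remaining 21 ft³)
27 ft³ → storage unit 6 (remaining 23 ft³)
26 ft³ → storage unit 7 (remaining 24 ft³)
14 ft³ → storage unit 1 (remaining 1 ft³)
13 ft³ → storage unit 2 (remaining 2 ft³)
11 ft³ → storage unit 3 (remaining 7 ft³)
10 ft³ → storage unit 4 (remaining 10 ft³)
6 ft³ → storage unit 3 (remaining 1 ft³)
5 ft³ → storage unit 4 (remaining 5 ft³)
4 ft³ → storage unit 4 (remaining 1 ft³)
7 storage units × 50 ft³ = 350 ft³; used 277 ft³; unused 73 ft³.

73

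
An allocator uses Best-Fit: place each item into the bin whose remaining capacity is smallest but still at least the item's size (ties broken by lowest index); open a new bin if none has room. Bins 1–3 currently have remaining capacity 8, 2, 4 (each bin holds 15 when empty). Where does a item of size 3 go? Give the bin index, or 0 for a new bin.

Bins with room: bin 1 (8), bin 3 (4).
Tightest fit is bin 3 with 4 free.

3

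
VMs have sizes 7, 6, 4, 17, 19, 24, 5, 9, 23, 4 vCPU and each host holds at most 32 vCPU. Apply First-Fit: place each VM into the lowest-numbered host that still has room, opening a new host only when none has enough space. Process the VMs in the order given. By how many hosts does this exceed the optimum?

1

First-Fit: [7,6,4,5,9] [17,4] [19] [24] [23] → 5 hosts.
Total size 118 vCPU; any packing needs at least ⌈118/32⌉ = 4 hosts.
An optimal packing achieves that bound: [24,7] [23,9] [19,6,5] [17,4,4] → 4 hosts.
Excess: 5 − 4 = 1.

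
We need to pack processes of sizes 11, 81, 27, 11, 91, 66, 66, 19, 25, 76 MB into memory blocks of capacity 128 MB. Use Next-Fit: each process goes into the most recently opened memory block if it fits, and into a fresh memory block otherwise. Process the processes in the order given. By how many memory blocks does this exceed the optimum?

0

Next-Fit: [11,81,27] [11,91] [66] [66,19,25] [76] → 5 memory blocks.
5 processes exceed 64 MB (half the capacity), and no two of those can share a memory block, so at least 5 memory blocks are needed.
So 5 is already optimal.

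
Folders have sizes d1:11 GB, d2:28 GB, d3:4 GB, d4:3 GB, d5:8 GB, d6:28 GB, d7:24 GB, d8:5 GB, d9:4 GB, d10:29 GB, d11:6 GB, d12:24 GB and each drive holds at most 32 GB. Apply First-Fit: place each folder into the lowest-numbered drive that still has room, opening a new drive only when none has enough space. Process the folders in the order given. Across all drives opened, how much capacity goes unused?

drive 1: place d1 (11 GB), 21 GB left
drive 2: place d2 (28 GB), 4 GB left
drive 1: place d3 (4 GB), 17 GB left
drive 1: place d4 (3 GB), 14 GB left
drive 1: place d5 (8 GB), 6 GB left
drive 3: place d6 (28 GB), 4 GB left
drive 4: place d7 (24 GB), 8 GB left
drive 1: place d8 (5 GB), 1 GB left
drive 2: place d9 (4 GB), 0 GB left
drive 5: place d10 (29 GB), 3 GB left
drive 4: place d11 (6 GB), 2 GB left
drive 6: place d12 (24 GB), 8 GB left
6 drives × 32 GB = 192 GB; used 174 GB; unused 18 GB.

18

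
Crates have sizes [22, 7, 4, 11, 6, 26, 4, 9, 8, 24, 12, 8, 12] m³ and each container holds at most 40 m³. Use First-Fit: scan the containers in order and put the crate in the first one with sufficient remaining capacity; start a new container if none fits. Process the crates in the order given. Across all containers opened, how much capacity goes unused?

Put 22 m³ in container 1; 18 m³ remain.
Put 7 m³ in container 1; 11 m³ remain.
Put 4 m³ in container 1; 7 m³ remain.
Put 11 m³ in container 2; 29 m³ remain.
Put 6 m³ in container 1; 1 m³ remain.
Put 26 m³ in container 2; 3 m³ remain.
Put 4 m³ in container 3; 36 m³ remain.
Put 9 m³ in container 3; 27 m³ remain.
Put 8 m³ in container 3; 19 m³ remain.
Put 24 m³ in container 4; 16 m³ remain.
Put 12 m³ in container 3; 7 m³ remain.
Put 8 m³ in container 4; 8 m³ remain.
Put 12 m³ in container 5; 28 m³ remain.
5 containers × 40 m³ = 200 m³; used 153 m³; unused 47 m³.

47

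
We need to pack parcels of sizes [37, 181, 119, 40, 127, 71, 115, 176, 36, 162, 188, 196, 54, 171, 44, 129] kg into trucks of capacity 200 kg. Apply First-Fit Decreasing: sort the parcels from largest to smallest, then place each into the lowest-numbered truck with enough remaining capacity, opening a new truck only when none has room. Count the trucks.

Sorted descending: 196, 188, 181, 176, 171, 162, 129, 127, 119, 115, 71, 54, 44, 40, 37, 36.
truck 1: place 196 kg, 4 kg left
truck 2: place 188 kg, 12 kg left
truck 3: place 181 kg, 19 kg left
truck 4: place 176 kg, 24 kg left
truck 5: place 171 kg, 29 kg left
truck 6: place 162 kg, 38 kg left
truck 7: place 129 kg, 71 kg left
truck 8: place 127 kg, 73 kg left
truck 9: place 119 kg, 81 kg left
truck 10: place 115 kg, 85 kg left
truck 7: place 71 kg, 0 kg left
truck 8: place 54 kg, 19 kg left
truck 9: place 44 kg, 37 kg left
truck 10: place 40 kg, 45 kg left
truck 6: place 37 kg, 1 kg left
truck 9: place 36 kg, 1 kg left

10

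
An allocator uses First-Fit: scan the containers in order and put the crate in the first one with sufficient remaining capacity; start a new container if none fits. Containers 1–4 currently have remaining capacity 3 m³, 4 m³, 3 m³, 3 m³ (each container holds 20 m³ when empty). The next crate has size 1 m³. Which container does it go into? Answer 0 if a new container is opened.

1

Containers with room: container 1 (3 m³), container 2 (4 m³), container 3 (3 m³), container 4 (3 m³).
The first with room is container 1.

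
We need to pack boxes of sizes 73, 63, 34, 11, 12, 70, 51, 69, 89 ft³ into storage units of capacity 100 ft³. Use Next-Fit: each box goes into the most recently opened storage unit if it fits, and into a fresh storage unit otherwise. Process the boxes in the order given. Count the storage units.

73 ft³ → storage unit 1 (remaining 27 ft³)
63 ft³ → storage unit 2 (remaining 37 ft³)
34 ft³ → storage unit 2 (remaining 3 ft³)
11 ft³ → storage unit 3 (remaining 89 ft³)
12 ft³ → storage unit 3 (remaining 77 ft³)
70 ft³ → storage unit 3 (remaining 7 ft³)
51 ft³ → storage unit 4 (remaining 49 ft³)
69 ft³ → storage unit 5 (remaining 31 ft³)
89 ft³ → storage unit 6 (remaining 11 ft³)

6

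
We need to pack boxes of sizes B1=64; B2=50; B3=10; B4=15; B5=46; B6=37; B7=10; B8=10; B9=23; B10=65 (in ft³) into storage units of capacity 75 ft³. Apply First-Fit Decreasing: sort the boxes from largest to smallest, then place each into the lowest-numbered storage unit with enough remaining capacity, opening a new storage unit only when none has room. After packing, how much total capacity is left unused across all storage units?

45

Sorted descending: 65, 64, 50, 46, 37, 23, 15, 10, 10, 10.
storage unit 1: place 65 ft³, 10 ft³ left
storage unit 2: place 64 ft³, 11 ft³ left
storage unit 3: place 50 ft³, 25 ft³ left
storage unit 4: place 46 ft³, 29 ft³ left
storage unit 5: place 37 ft³, 38 ft³ left
storage unit 3: place 23 ft³, 2 ft³ left
storage unit 4: place 15 ft³, 14 ft³ left
storage unit 1: place 10 ft³, 0 ft³ left
storage unit 2: place 10 ft³, 1 ft³ left
storage unit 4: place 10 ft³, 4 ft³ left
5 storage units × 75 ft³ = 375 ft³; used 330 ft³; unused 45 ft³.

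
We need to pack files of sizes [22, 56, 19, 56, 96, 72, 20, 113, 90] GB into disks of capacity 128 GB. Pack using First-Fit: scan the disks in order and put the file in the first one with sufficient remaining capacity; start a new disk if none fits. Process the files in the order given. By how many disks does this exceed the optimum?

0

First-Fit: [22,56,19,20] [56,72] [96] [113] [90] → 5 disks.
Total size 544 GB; any packing needs at least ⌈544/128⌉ = 5 disks.
So 5 is already optimal.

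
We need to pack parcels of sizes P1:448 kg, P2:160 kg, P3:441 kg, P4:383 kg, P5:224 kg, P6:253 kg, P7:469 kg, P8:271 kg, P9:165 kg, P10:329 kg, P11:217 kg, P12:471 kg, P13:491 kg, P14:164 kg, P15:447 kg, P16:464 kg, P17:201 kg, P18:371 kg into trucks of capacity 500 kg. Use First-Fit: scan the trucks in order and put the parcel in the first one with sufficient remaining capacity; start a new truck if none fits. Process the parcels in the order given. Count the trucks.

truck 1: place P1 (448 kg), 52 kg left
truck 2: place P2 (160 kg), 340 kg left
truck 3: place P3 (441 kg), 59 kg left
truck 4: place P4 (383 kg), 117 kg left
truck 2: place P5 (224 kg), 116 kg left
truck 5: place P6 (253 kg), 247 kg left
truck 6: place P7 (469 kg), 31 kg left
truck 7: place P8 (271 kg), 229 kg left
truck 5: place P9 (165 kg), 82 kg left
truck 8: place P10 (329 kg), 171 kg left
truck 7: place P11 (217 kg), 12 kg left
truck 9: place P12 (471 kg), 29 kg left
truck 10: place P13 (491 kg), 9 kg left
truck 8: place P14 (164 kg), 7 kg left
truck 11: place P15 (447 kg), 53 kg left
truck 12: place P16 (464 kg), 36 kg left
truck 13: place P17 (201 kg), 299 kg left
truck 14: place P18 (371 kg), 129 kg left
Final trucks: [448] [160,224] [441] [383] [253,165] [469] [271,217] [329,164] [471] [491] [447] [464] [201] [371].

14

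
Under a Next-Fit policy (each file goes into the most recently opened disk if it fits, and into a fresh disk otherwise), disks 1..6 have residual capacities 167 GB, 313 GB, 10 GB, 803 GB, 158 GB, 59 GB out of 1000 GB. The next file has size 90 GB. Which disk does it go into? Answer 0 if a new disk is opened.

0

Next-Fit only looks at disk 6, which has 59 GB free.
90 GB does not fit, so a new disk is opened.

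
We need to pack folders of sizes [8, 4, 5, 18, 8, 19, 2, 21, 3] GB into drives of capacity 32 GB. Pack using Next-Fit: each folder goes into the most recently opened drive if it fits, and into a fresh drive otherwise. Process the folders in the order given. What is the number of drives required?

4

Put 8 GB in drive 1; 24 GB remain.
Put 4 GB in drive 1; 20 GB remain.
Put 5 GB in drive 1; 15 GB remain.
Put 18 GB in drive 2; 14 GB remain.
Put 8 GB in drive 2; 6 GB remain.
Put 19 GB in drive 3; 13 GB remain.
Put 2 GB in drive 3; 11 GB remain.
Put 21 GB in drive 4; 11 GB remain.
Put 3 GB in drive 4; 8 GB remain.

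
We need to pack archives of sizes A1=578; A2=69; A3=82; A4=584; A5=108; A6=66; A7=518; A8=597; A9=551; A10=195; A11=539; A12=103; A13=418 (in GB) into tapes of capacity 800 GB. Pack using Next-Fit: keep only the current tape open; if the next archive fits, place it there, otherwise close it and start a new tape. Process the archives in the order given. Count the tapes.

7

tape 1: place A1 (578 GB), 222 GB left
tape 1: place A2 (69 GB), 153 GB left
tape 1: place A3 (82 GB), 71 GB left
tape 2: place A4 (584 GB), 216 GB left
tape 2: place A5 (108 GB), 108 GB left
tape 2: place A6 (66 GB), 42 GB left
tape 3: place A7 (518 GB), 282 GB left
tape 4: place A8 (597 GB), 203 GB left
tape 5: place A9 (551 GB), 249 GB left
tape 5: place A10 (195 GB), 54 GB left
tape 6: place A11 (539 GB), 261 GB left
tape 6: place A12 (103 GB), 158 GB left
tape 7: place A13 (418 GB), 382 GB left
Final tapes: [578,69,82] [584,108,66] [518] [597] [551,195] [539,103] [418].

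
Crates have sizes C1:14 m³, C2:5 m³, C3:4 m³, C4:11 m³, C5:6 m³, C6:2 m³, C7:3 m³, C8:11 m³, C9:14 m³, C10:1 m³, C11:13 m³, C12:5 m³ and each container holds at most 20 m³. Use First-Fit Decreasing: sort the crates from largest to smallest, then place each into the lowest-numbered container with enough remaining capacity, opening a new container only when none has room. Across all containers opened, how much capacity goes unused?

11

Sorted descending: 14, 14, 13, 11, 11, 6, 5, 5, 4, 3, 2, 1.
14 m³ → container 1 (remaining 6 m³)
14 m³ → container 2 (remaining 6 m³)
13 m³ → container 3 (remaining 7 m³)
11 m³ → container 4 (remaining 9 m³)
11 m³ → container 5 (remaining 9 m³)
6 m³ → container 1 (remaining 0 m³)
5 m³ → container 2 (remaining 1 m³)
5 m³ → container 3 (remaining 2 m³)
4 m³ → container 4 (remaining 5 m³)
3 m³ → container 4 (remaining 2 m³)
2 m³ → container 3 (remaining 0 m³)
1 m³ → container 2 (remaining 0 m³)
5 containers × 20 m³ = 100 m³; used 89 m³; unused 11 m³.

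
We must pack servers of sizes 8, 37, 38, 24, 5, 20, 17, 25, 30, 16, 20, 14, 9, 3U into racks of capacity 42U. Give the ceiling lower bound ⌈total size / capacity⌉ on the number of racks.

7

Total size = 8 + 37 + 38 + 24 + 5 + 20 + 17 + 25 + 30 + 16 + 20 + 14 + 9 + 3 = 266U.
⌈266 / 42⌉ = 7.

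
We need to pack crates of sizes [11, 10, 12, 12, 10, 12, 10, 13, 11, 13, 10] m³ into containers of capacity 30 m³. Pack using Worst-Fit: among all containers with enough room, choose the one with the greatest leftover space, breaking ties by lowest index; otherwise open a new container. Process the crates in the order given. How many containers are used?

6 containers

container 1: place 11 m³, 19 m³ left
container 1: place 10 m³, 9 m³ left
container 2: place 12 m³, 18 m³ left
container 2: place 12 m³, 6 m³ left
container 3: place 10 m³, 20 m³ left
container 3: place 12 m³, 8 m³ left
container 4: place 10 m³, 20 m³ left
container 4: place 13 m³, 7 m³ left
container 5: place 11 m³, 19 m³ left
container 5: place 13 m³, 6 m³ left
container 6: place 10 m³, 20 m³ left
Final containers: [11,10] [12,12] [10,12] [10,13] [11,13] [10].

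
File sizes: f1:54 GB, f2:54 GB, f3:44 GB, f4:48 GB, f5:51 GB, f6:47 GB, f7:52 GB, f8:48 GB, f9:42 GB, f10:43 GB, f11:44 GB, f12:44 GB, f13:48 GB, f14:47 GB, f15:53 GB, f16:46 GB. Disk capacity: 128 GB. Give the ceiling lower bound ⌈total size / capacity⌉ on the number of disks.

6

Total size = 54 + 54 + 44 + 48 + 51 + 47 + 52 + 48 + 42 + 43 + 44 + 44 + 48 + 47 + 53 + 46 = 765 GB.
⌈765 / 128⌉ = 6.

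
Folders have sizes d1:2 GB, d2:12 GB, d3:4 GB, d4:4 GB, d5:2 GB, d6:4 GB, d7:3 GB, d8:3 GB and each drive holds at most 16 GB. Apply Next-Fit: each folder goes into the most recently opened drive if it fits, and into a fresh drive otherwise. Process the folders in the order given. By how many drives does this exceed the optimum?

Next-Fit: [2,12] [4,4,2,4] [3,3] → 3 drives.
Total size 34 GB; any packing needs at least ⌈34/16⌉ = 3 drives.
So 3 is already optimal.

0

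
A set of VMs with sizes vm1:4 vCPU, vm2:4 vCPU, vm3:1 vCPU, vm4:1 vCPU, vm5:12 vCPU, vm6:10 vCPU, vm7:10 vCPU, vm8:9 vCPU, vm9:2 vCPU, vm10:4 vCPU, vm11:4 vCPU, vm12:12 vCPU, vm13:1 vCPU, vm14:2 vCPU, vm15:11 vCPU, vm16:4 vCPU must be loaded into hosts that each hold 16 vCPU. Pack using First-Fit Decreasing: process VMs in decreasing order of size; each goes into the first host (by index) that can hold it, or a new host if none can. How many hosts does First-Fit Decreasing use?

6

Sorted descending: 12, 12, 11, 10, 10, 9, 4, 4, 4, 4, 4, 2, 2, 1, 1, 1.
12 vCPU → host 1 (remaining 4 vCPU)
12 vCPU → host 2 (remaining 4 vCPU)
11 vCPU → host 3 (remaining 5 vCPU)
10 vCPU → host 4 (remaining 6 vCPU)
10 vCPU → host 5 (remaining 6 vCPU)
9 vCPU → host 6 (remaining 7 vCPU)
4 vCPU → host 1 (remaining 0 vCPU)
4 vCPU → host 2 (remaining 0 vCPU)
4 vCPU → host 3 (remaining 1 vCPU)
4 vCPU → host 4 (remaining 2 vCPU)
4 vCPU → host 5 (remaining 2 vCPU)
2 vCPU → host 4 (remaining 0 vCPU)
2 vCPU → host 5 (remaining 0 vCPU)
1 vCPU → host 3 (remaining 0 vCPU)
1 vCPU → host 6 (remaining 6 vCPU)
1 vCPU → host 6 (remaining 5 vCPU)
Final hosts: [12,4] [12,4] [11,4,1] [10,4,2] [10,4,2] [9,1,1].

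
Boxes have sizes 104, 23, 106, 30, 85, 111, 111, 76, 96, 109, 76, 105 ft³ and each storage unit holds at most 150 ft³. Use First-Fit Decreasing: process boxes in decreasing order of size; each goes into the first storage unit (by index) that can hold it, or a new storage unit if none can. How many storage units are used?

Sorted descending: 111, 111, 109, 106, 105, 104, 96, 85, 76, 76, 30, 23.
Put 111 ft³ in storage unit 1; 39 ft³ remain.
Put 111 ft³ in storage unit 2; 39 ft³ remain.
Put 109 ft³ in storage unit 3; 41 ft³ remain.
Put 106 ft³ in storage unit 4; 44 ft³ remain.
Put 105 ft³ in storage unit 5; 45 ft³ remain.
Put 104 ft³ in storage unit 6; 46 ft³ remain.
Put 96 ft³ in storage unit 7; 54 ft³ remain.
Put 85 ft³ in storage unit 8; 65 ft³ remain.
Put 76 ft³ in storage unit 9; 74 ft³ remain.
Put 76 ft³ in storage unit 10; 74 ft³ remain.
Put 30 ft³ in storage unit 1; 9 ft³ remain.
Put 23 ft³ in storage unit 2; 16 ft³ remain.

10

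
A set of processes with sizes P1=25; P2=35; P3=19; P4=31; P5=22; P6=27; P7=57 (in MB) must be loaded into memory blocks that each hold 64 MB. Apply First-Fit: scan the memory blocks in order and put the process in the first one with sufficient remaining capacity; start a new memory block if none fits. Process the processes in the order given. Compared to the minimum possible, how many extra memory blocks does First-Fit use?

First-Fit: [25,35] [19,31] [22,27] [57] → 4 memory blocks.
Total size 216 MB; any packing needs at least ⌈216/64⌉ = 4 memory blocks.
So 4 is already optimal.

0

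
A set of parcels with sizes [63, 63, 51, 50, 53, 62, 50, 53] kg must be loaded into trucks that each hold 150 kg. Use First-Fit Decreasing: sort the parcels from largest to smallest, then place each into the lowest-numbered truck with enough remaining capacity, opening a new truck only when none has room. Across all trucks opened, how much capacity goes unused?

155

Sorted descending: 63, 63, 62, 53, 53, 51, 50, 50.
63 kg → truck 1 (remaining 87 kg)
63 kg → truck 1 (remaining 24 kg)
62 kg → truck 2 (remaining 88 kg)
53 kg → truck 2 (remaining 35 kg)
53 kg → truck 3 (remaining 97 kg)
51 kg → truck 3 (remaining 46 kg)
50 kg → truck 4 (remaining 100 kg)
50 kg → truck 4 (remaining 50 kg)
4 trucks × 150 kg = 600 kg; used 445 kg; unused 155 kg.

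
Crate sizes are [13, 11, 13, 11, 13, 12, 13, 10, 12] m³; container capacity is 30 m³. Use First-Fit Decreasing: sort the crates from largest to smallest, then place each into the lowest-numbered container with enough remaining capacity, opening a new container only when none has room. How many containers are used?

Sorted descending: 13, 13, 13, 13, 12, 12, 11, 11, 10.
container 1: place 13 m³, 17 m³ left
container 1: place 13 m³, 4 m³ left
container 2: place 13 m³, 17 m³ left
container 2: place 13 m³, 4 m³ left
container 3: place 12 m³, 18 m³ left
container 3: place 12 m³, 6 m³ left
container 4: place 11 m³, 19 m³ left
container 4: place 11 m³, 8 m³ left
container 5: place 10 m³, 20 m³ left

5 containers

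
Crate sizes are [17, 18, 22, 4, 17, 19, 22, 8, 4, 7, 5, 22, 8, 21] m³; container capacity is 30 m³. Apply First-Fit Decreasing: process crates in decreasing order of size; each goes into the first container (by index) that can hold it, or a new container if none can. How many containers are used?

Sorted descending: 22, 22, 22, 21, 19, 18, 17, 17, 8, 8, 7, 5, 4, 4.
Put 22 m³ in container 1; 8 m³ remain.
Put 22 m³ in container 2; 8 m³ remain.
Put 22 m³ in container 3; 8 m³ remain.
Put 21 m³ in container 4; 9 m³ remain.
Put 19 m³ in container 5; 11 m³ remain.
Put 18 m³ in container 6; 12 m³ remain.
Put 17 m³ in container 7; 13 m³ remain.
Put 17 m³ in container 8; 13 m³ remain.
Put 8 m³ in container 1; 0 m³ remain.
Put 8 m³ in container 2; 0 m³ remain.
Put 7 m³ in container 3; 1 m³ remain.
Put 5 m³ in container 4; 4 m³ remain.
Put 4 m³ in container 4; 0 m³ remain.
Put 4 m³ in container 5; 7 m³ remain.
Final containers: [22,8] [22,8] [22,7] [21,5,4] [19,4] [18] [17] [17].

8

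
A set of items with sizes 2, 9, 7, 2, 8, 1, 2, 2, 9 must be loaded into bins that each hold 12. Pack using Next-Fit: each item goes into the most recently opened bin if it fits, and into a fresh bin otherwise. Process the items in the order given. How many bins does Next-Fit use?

Put 2 in bin 1; 10 remain.
Put 9 in bin 1; 1 remain.
Put 7 in bin 2; 5 remain.
Put 2 in bin 2; 3 remain.
Put 8 in bin 3; 4 remain.
Put 1 in bin 3; 3 remain.
Put 2 in bin 3; 1 remain.
Put 2 in bin 4; 10 remain.
Put 9 in bin 4; 1 remain.

4 bins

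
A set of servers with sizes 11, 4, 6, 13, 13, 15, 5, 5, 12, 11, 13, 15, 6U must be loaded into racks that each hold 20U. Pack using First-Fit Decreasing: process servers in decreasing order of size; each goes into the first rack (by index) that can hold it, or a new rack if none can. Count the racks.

8 racks

Sorted descending: 15, 15, 13, 13, 13, 12, 11, 11, 6, 6, 5, 5, 4.
15U → rack 1 (remaining 5U)
15U → rack 2 (remaining 5U)
13U → rack 3 (remaining 7U)
13U → rack 4 (remaining 7U)
13U → rack 5 (remaining 7U)
12U → rack 6 (remaining 8U)
11U → rack 7 (remaining 9U)
11U → rack 8 (remaining 9U)
6U → rack 3 (remaining 1U)
6U → rack 4 (remaining 1U)
5U → rack 1 (remaining 0U)
5U → rack 2 (remaining 0U)
4U → rack 5 (remaining 3U)
Final racks: [15,5] [15,5] [13,6] [13,6] [13,4] [12] [11] [11].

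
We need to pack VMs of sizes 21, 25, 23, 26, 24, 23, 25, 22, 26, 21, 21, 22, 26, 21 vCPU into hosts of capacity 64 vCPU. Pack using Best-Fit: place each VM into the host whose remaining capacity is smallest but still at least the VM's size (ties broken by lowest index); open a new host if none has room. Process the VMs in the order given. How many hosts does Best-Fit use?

7 hosts

host 1: place 21 vCPU, 43 vCPU left
host 1: place 25 vCPU, 18 vCPU left
host 2: place 23 vCPU, 41 vCPU left
host 2: place 26 vCPU, 15 vCPU left
host 3: place 24 vCPU, 40 vCPU left
host 3: place 23 vCPU, 17 vCPU left
host 4: place 25 vCPU, 39 vCPU left
host 4: place 22 vCPU, 17 vCPU left
host 5: place 26 vCPU, 38 vCPU left
host 5: place 21 vCPU, 17 vCPU left
host 6: place 21 vCPU, 43 vCPU left
host 6: place 22 vCPU, 21 vCPU left
host 7: place 26 vCPU, 38 vCPU left
host 6: place 21 vCPU, 0 vCPU left
Final hosts: [21,25] [23,26] [24,23] [25,22] [26,21] [21,22,21] [26].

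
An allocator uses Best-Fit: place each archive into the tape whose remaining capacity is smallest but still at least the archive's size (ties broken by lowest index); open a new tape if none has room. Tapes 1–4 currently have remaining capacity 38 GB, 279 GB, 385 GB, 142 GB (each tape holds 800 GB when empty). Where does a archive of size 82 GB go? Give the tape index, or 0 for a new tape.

Tapes with room: tape 2 (279 GB), tape 3 (385 GB), tape 4 (142 GB).
Tightest fit is tape 4 with 142 GB free.

4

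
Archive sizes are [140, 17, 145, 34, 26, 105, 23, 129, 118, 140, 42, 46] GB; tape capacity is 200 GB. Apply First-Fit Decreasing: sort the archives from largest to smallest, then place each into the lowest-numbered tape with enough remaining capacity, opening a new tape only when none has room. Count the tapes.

Sorted descending: 145, 140, 140, 129, 118, 105, 46, 42, 34, 26, 23, 17.
145 GB → tape 1 (remaining 55 GB)
140 GB → tape 2 (remaining 60 GB)
140 GB → tape 3 (remaining 60 GB)
129 GB → tape 4 (remaining 71 GB)
118 GB → tape 5 (remaining 82 GB)
105 GB → tape 6 (remaining 95 GB)
46 GB → tape 1 (remaining 9 GB)
42 GB → tape 2 (remaining 18 GB)
34 GB → tape 3 (remaining 26 GB)
26 GB → tape 3 (remaining 0 GB)
23 GB → tape 4 (remaining 48 GB)
17 GB → tape 2 (remaining 1 GB)

6 tapes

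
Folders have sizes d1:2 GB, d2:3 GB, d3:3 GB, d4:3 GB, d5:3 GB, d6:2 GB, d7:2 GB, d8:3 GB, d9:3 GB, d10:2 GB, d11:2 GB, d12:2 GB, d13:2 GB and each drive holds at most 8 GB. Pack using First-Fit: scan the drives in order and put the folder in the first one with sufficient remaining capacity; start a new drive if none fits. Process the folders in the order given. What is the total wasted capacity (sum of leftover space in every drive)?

0

d1 (2 GB) → drive 1 (remaining 6 GB)
d2 (3 GB) → drive 1 (remaining 3 GB)
d3 (3 GB) → drive 1 (remaining 0 GB)
d4 (3 GB) → drive 2 (remaining 5 GB)
d5 (3 GB) → drive 2 (remaining 2 GB)
d6 (2 GB) → drive 2 (remaining 0 GB)
d7 (2 GB) → drive 3 (remaining 6 GB)
d8 (3 GB) → drive 3 (remaining 3 GB)
d9 (3 GB) → drive 3 (remaining 0 GB)
d10 (2 GB) → drive 4 (remaining 6 GB)
d11 (2 GB) → drive 4 (remaining 4 GB)
d12 (2 GB) → drive 4 (remaining 2 GB)
d13 (2 GB) → drive 4 (remaining 0 GB)
4 drives × 8 GB = 32 GB; used 32 GB; unused 0 GB.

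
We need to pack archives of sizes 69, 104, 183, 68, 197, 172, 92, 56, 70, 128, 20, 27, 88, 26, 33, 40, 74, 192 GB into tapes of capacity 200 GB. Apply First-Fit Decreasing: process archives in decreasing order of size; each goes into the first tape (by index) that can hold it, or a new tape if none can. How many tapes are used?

Sorted descending: 197, 192, 183, 172, 128, 104, 92, 88, 74, 70, 69, 68, 56, 40, 33, 27, 26, 20.
Put 197 GB in tape 1; 3 GB remain.
Put 192 GB in tape 2; 8 GB remain.
Put 183 GB in tape 3; 17 GB remain.
Put 172 GB in tape 4; 28 GB remain.
Put 128 GB in tape 5; 72 GB remain.
Put 104 GB in tape 6; 96 GB remain.
Put 92 GB in tape 6; 4 GB remain.
Put 88 GB in tape 7; 112 GB remain.
Put 74 GB in tape 7; 38 GB remain.
Put 70 GB in tape 5; 2 GB remain.
Put 69 GB in tape 8; 131 GB remain.
Put 68 GB in tape 8; 63 GB remain.
Put 56 GB in tape 8; 7 GB remain.
Put 40 GB in tape 9; 160 GB remain.
Put 33 GB in tape 7; 5 GB remain.
Put 27 GB in tape 4; 1 GB remain.
Put 26 GB in tape 9; 134 GB remain.
Put 20 GB in tape 9; 114 GB remain.

9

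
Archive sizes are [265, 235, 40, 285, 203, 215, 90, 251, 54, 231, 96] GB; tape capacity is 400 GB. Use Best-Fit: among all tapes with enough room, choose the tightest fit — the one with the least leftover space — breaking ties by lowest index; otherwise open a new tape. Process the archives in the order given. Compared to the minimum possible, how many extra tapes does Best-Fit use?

Best-Fit: [265,40,90] [235] [285,54] [203] [215] [251,96] [231] → 7 tapes.
7 archives exceed 200 GB (half the capacity), and no two of those can share a tape, so at least 7 tapes are needed.
So 7 is already optimal.

0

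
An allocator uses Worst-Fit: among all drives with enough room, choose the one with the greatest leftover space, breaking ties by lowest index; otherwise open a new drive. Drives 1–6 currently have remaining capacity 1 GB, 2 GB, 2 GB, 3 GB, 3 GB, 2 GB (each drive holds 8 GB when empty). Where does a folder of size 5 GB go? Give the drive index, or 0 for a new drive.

No drive has ≥ 5 GB free, so a new drive is opened.

0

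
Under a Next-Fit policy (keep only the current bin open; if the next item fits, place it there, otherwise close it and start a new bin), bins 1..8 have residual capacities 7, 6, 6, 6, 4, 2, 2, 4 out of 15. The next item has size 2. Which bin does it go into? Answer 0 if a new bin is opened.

Next-Fit only looks at bin 8, which has 4 free.
2 fits there.

8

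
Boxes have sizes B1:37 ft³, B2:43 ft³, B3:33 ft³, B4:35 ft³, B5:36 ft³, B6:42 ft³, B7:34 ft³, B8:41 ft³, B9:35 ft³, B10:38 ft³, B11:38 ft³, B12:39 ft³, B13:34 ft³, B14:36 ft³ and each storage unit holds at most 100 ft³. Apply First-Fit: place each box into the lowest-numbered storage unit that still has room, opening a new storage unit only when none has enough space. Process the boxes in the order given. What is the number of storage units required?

storage unit 1: place B1 (37 ft³), 63 ft³ left
storage unit 1: place B2 (43 ft³), 20 ft³ left
storage unit 2: place B3 (33 ft³), 67 ft³ left
storage unit 2: place B4 (35 ft³), 32 ft³ left
storage unit 3: place B5 (36 ft³), 64 ft³ left
storage unit 3: place B6 (42 ft³), 22 ft³ left
storage unit 4: place B7 (34 ft³), 66 ft³ left
storage unit 4: place B8 (41 ft³), 25 ft³ left
storage unit 5: place B9 (35 ft³), 65 ft³ left
storage unit 5: place B10 (38 ft³), 27 ft³ left
storage unit 6: place B11 (38 ft³), 62 ft³ left
storage unit 6: place B12 (39 ft³), 23 ft³ left
storage unit 7: place B13 (34 ft³), 66 ft³ left
storage unit 7: place B14 (36 ft³), 30 ft³ left

7 storage units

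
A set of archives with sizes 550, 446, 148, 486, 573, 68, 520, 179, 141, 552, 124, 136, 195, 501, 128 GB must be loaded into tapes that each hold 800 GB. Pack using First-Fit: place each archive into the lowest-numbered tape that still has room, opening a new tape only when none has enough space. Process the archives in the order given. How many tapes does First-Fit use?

tape 1: place 550 GB, 250 GB left
tape 2: place 446 GB, 354 GB left
tape 1: place 148 GB, 102 GB left
tape 3: place 486 GB, 314 GB left
tape 4: place 573 GB, 227 GB left
tape 1: place 68 GB, 34 GB left
tape 5: place 520 GB, 280 GB left
tape 2: place 179 GB, 175 GB left
tape 2: place 141 GB, 34 GB left
tape 6: place 552 GB, 248 GB left
tape 3: place 124 GB, 190 GB left
tape 3: place 136 GB, 54 GB left
tape 4: place 195 GB, 32 GB left
tape 7: place 501 GB, 299 GB left
tape 5: place 128 GB, 152 GB left
Final tapes: [550,148,68] [446,179,141] [486,124,136] [573,195] [520,128] [552] [501].

7 tapes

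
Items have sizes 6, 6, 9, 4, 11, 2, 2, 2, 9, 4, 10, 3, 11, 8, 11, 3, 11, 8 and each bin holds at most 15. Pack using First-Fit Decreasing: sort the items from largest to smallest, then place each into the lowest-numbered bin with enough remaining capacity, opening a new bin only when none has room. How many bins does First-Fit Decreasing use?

9

Sorted descending: 11, 11, 11, 11, 10, 9, 9, 8, 8, 6, 6, 4, 4, 3, 3, 2, 2, 2.
bin 1: place 11, 4 left
bin 2: place 11, 4 left
bin 3: place 11, 4 left
bin 4: place 11, 4 left
bin 5: place 10, 5 left
bin 6: place 9, 6 left
bin 7: place 9, 6 left
bin 8: place 8, 7 left
bin 9: place 8, 7 left
bin 6: place 6, 0 left
bin 7: place 6, 0 left
bin 1: place 4, 0 left
bin 2: place 4, 0 left
bin 3: place 3, 1 left
bin 4: place 3, 1 left
bin 5: place 2, 3 left
bin 5: place 2, 1 left
bin 8: place 2, 5 left
Final bins: [11,4] [11,4] [11,3] [11,3] [10,2,2] [9,6] [9,6] [8,2] [8].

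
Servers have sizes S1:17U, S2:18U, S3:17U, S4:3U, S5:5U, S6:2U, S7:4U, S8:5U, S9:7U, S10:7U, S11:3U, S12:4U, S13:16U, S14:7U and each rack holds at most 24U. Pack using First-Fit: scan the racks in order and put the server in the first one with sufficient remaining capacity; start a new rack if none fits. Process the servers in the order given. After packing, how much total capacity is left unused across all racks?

Put S1 (17U) in rack 1; 7U remain.
Put S2 (18U) in rack 2; 6U remain.
Put S3 (17U) in rack 3; 7U remain.
Put S4 (3U) in rack 1; 4U remain.
Put S5 (5U) in rack 2; 1U remain.
Put S6 (2U) in rack 1; 2U remain.
Put S7 (4U) in rack 3; 3U remain.
Put S8 (5U) in rack 4; 19U remain.
Put S9 (7U) in rack 4; 12U remain.
Put S10 (7U) in rack 4; 5U remain.
Put S11 (3U) in rack 3; 0U remain.
Put S12 (4U) in rack 4; 1U remain.
Put S13 (16U) in rack 5; 8U remain.
Put S14 (7U) in rack 5; 1U remain.
5 racks × 24U = 120U; used 115U; unused 5U.

5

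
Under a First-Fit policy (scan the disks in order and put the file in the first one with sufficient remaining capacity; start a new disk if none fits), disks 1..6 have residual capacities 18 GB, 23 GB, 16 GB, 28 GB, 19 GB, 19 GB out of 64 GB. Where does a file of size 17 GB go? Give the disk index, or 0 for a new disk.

Disks with room: disk 1 (18 GB), disk 2 (23 GB), disk 4 (28 GB), disk 5 (19 GB), disk 6 (19 GB).
The first with room is disk 1.

1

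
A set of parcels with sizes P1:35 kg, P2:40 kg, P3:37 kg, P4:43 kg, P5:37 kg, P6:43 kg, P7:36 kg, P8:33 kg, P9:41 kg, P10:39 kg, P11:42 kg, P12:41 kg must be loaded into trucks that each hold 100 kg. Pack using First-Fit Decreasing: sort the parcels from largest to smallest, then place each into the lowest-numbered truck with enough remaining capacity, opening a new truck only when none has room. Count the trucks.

Sorted descending: 43, 43, 42, 41, 41, 40, 39, 37, 37, 36, 35, 33.
43 kg → truck 1 (remaining 57 kg)
43 kg → truck 1 (remaining 14 kg)
42 kg → truck 2 (remaining 58 kg)
41 kg → truck 2 (remaining 17 kg)
41 kg → truck 3 (remaining 59 kg)
40 kg → truck 3 (remaining 19 kg)
39 kg → truck 4 (remaining 61 kg)
37 kg → truck 4 (remaining 24 kg)
37 kg → truck 5 (remaining 63 kg)
36 kg → truck 5 (remaining 27 kg)
35 kg → truck 6 (remaining 65 kg)
33 kg → truck 6 (remaining 32 kg)

6 trucks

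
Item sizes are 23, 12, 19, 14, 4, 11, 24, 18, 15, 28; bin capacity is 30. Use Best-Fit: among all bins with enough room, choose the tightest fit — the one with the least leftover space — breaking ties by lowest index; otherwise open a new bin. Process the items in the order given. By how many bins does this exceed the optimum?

1

Best-Fit: [23] [12,14,4] [19,11] [24] [18] [15] [28] → 7 bins.
Total size 168; any packing needs at least ⌈168/30⌉ = 6 bins.
An optimal packing achieves that bound: [28] [24,4] [23] [19,11] [18,12] [15,14] → 6 bins.
Excess: 7 − 6 = 1.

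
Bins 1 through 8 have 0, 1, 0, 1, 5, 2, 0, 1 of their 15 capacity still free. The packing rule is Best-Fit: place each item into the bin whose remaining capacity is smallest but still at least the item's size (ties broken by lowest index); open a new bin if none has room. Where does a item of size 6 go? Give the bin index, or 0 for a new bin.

No bin has ≥ 6 free, so a new bin is opened.

0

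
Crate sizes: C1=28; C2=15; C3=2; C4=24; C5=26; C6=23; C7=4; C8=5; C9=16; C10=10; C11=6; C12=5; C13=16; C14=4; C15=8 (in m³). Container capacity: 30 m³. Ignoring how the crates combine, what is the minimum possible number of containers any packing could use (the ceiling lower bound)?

7

Total size = 28 + 15 + 2 + 24 + 26 + 23 + 4 + 5 + 16 + 10 + 6 + 5 + 16 + 4 + 8 = 192 m³.
⌈192 / 30⌉ = 7.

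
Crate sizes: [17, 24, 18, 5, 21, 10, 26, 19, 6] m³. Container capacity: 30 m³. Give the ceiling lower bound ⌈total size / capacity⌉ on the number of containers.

5 containers

Total size = 17 + 24 + 18 + 5 + 21 + 10 + 26 + 19 + 6 = 146 m³.
⌈146 / 30⌉ = 5.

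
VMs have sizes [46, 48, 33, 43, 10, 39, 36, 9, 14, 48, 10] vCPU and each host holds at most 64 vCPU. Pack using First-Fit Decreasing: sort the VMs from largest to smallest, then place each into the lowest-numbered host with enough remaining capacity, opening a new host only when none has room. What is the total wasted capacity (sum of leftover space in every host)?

Sorted descending: 48, 48, 46, 43, 39, 36, 33, 14, 10, 10, 9.
48 vCPU → host 1 (remaining 16 vCPU)
48 vCPU → host 2 (remaining 16 vCPU)
46 vCPU → host 3 (remaining 18 vCPU)
43 vCPU → host 4 (remaining 21 vCPU)
39 vCPU → host 5 (remaining 25 vCPU)
36 vCPU → host 6 (remaining 28 vCPU)
33 vCPU → host 7 (remaining 31 vCPU)
14 vCPU → host 1 (remaining 2 vCPU)
10 vCPU → host 2 (remaining 6 vCPU)
10 vCPU → host 3 (remaining 8 vCPU)
9 vCPU → host 4 (remaining 12 vCPU)
7 hosts × 64 vCPU = 448 vCPU; used 336 vCPU; unused 112 vCPU.

112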